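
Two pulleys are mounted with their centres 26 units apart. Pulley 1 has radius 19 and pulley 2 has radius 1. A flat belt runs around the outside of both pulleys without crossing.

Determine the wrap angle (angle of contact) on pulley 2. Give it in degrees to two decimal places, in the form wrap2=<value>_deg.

open belt: β = asin((r2−r1)/C) = asin(-18/26) = -43.8131°
wrap1 = π − 2β = 267.6261°
wrap2 = π + 2β = 92.3739°

wrap2=92.37_deg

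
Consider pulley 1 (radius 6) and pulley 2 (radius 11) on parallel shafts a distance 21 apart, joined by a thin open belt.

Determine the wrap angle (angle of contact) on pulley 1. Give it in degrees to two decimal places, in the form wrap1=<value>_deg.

wrap1=152.45_deg

open belt: β = asin((r2−r1)/C) = asin(5/21) = 13.7741°
wrap1 = π − 2β = 152.4517°
wrap2 = π + 2β = 207.5483°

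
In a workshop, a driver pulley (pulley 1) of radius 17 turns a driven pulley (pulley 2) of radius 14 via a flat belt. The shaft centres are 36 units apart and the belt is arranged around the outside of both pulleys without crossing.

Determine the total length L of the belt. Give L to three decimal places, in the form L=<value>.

L=169.640

open belt: β = asin((r2−r1)/C) = asin(-3/36) = -4.7802°
wrap1 = π − 2β = 189.5604°
wrap2 = π + 2β = 170.4396°
tangent length = C·cosβ = 35.8748
L = r1·wrap1 + r2·wrap2 + 2·C·cosβ = 17·3.3085 + 14·2.9747 + 2·35.8748 = 169.6395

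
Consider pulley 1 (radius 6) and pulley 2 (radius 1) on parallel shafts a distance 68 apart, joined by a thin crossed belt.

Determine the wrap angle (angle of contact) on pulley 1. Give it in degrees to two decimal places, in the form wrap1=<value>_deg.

wrap1=191.82_deg

crossed belt: β = asin((r1+r2)/C) = asin(7/68) = 5.9086°
wrap1 = wrap2 = π + 2β = 191.8171°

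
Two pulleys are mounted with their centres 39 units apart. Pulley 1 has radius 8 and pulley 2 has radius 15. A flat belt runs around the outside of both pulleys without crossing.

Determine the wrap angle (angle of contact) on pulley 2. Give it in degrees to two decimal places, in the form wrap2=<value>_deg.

wrap2=200.68_deg

open belt: β = asin((r2−r1)/C) = asin(7/39) = 10.3399°
wrap1 = π − 2β = 159.3202°
wrap2 = π + 2β = 200.6798°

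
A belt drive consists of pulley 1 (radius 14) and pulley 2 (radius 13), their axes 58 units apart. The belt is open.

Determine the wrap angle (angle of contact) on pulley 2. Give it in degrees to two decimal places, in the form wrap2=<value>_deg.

open belt: β = asin((r2−r1)/C) = asin(-1/58) = -0.9879°
wrap1 = π − 2β = 181.9758°
wrap2 = π + 2β = 178.0242°

wrap2=178.02_deg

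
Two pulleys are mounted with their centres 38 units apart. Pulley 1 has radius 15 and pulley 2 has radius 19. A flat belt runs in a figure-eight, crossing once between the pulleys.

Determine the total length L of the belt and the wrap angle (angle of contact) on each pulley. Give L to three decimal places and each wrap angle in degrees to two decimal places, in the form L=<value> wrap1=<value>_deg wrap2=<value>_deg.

crossed belt: β = asin((r1+r2)/C) = asin(34/38) = 63.4746°
wrap1 = wrap2 = π + 2β = 306.9493°
tangent length = C·cosβ = 16.9706
L = (r1+r2)·wrap + 2·C·cosβ = 34·5.3573 + 2·16.9706 = 216.0885

L=216.089 wrap1=306.95_deg wrap2=306.95_deg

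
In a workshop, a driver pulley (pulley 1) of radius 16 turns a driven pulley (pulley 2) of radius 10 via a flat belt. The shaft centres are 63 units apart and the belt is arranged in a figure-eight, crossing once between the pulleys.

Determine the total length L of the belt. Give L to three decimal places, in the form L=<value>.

crossed belt: β = asin((r1+r2)/C) = asin(26/63) = 24.3745°
wrap1 = wrap2 = π + 2β = 228.7489°
tangent length = C·cosβ = 57.3847
L = (r1+r2)·wrap + 2·C·cosβ = 26·3.9924 + 2·57.3847 = 218.5723

L=218.572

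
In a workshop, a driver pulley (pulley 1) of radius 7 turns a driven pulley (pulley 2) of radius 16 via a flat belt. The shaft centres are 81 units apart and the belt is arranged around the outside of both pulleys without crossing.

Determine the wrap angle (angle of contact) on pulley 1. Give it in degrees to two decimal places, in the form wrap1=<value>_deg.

wrap1=167.24_deg

open belt: β = asin((r2−r1)/C) = asin(9/81) = 6.3794°
wrap1 = π − 2β = 167.2413°
wrap2 = π + 2β = 192.7587°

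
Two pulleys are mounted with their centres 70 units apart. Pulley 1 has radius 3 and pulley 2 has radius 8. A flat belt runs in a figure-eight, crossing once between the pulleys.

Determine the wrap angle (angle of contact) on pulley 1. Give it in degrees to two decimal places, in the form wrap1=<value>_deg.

wrap1=198.08_deg

crossed belt: β = asin((r1+r2)/C) = asin(11/70) = 9.0411°
wrap1 = wrap2 = π + 2β = 198.0822°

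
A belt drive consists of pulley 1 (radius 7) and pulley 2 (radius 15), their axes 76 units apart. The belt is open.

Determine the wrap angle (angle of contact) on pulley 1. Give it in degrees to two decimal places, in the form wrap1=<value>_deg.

open belt: β = asin((r2−r1)/C) = asin(8/76) = 6.0423°
wrap1 = π − 2β = 167.9153°
wrap2 = π + 2β = 192.0847°

wrap1=167.92_deg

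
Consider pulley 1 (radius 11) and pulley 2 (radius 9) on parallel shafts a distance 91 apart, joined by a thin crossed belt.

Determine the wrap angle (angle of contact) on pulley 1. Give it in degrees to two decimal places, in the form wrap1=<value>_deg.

crossed belt: β = asin((r1+r2)/C) = asin(20/91) = 12.6961°
wrap1 = wrap2 = π + 2β = 205.3922°

wrap1=205.39_deg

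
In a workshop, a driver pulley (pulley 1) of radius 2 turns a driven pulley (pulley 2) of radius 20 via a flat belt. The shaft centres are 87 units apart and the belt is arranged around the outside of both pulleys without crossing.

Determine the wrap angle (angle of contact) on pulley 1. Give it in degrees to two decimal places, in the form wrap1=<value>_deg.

wrap1=156.12_deg

open belt: β = asin((r2−r1)/C) = asin(18/87) = 11.9405°
wrap1 = π − 2β = 156.1189°
wrap2 = π + 2β = 203.8811°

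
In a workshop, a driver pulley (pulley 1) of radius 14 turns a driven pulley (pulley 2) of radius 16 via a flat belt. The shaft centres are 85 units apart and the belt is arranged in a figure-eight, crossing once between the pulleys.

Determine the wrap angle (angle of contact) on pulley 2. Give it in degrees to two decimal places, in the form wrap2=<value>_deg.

crossed belt: β = asin((r1+r2)/C) = asin(30/85) = 20.6673°
wrap1 = wrap2 = π + 2β = 221.3346°

wrap2=221.33_deg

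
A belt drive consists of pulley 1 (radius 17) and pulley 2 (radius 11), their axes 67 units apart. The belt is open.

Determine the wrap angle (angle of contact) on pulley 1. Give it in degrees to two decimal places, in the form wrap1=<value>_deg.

wrap1=190.28_deg

open belt: β = asin((r2−r1)/C) = asin(-6/67) = -5.1378°
wrap1 = π − 2β = 190.2757°
wrap2 = π + 2β = 169.7243°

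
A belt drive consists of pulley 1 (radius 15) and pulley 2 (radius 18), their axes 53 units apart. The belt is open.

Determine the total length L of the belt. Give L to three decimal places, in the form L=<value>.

open belt: β = asin((r2−r1)/C) = asin(3/53) = 3.2449°
wrap1 = π − 2β = 173.5102°
wrap2 = π + 2β = 186.4898°
tangent length = C·cosβ = 52.9150
L = r1·wrap1 + r2·wrap2 + 2·C·cosβ = 15·3.0283 + 18·3.2549 + 2·52.9150 = 209.8424

L=209.842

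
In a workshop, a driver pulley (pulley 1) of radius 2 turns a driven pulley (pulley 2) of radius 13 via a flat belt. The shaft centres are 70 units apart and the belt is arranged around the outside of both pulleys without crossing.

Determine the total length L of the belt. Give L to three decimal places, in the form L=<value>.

open belt: β = asin((r2−r1)/C) = asin(11/70) = 9.0411°
wrap1 = π − 2β = 161.9178°
wrap2 = π + 2β = 198.0822°
tangent length = C·cosβ = 69.1303
L = r1·wrap1 + r2·wrap2 + 2·C·cosβ = 2·2.8260 + 13·3.4572 + 2·69.1303 = 188.8560

L=188.856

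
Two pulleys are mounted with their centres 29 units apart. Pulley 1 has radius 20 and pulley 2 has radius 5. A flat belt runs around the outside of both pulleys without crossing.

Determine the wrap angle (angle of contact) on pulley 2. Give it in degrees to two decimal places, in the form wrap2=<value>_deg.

open belt: β = asin((r2−r1)/C) = asin(-15/29) = -31.1474°
wrap1 = π − 2β = 242.2948°
wrap2 = π + 2β = 117.7052°

wrap2=117.71_deg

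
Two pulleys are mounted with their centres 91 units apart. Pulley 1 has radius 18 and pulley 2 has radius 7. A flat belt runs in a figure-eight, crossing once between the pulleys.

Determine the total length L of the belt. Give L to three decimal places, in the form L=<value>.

L=267.452

crossed belt: β = asin((r1+r2)/C) = asin(25/91) = 15.9456°
wrap1 = wrap2 = π + 2β = 211.8913°
tangent length = C·cosβ = 87.4986
L = (r1+r2)·wrap + 2·C·cosβ = 25·3.6982 + 2·87.4986 = 267.4522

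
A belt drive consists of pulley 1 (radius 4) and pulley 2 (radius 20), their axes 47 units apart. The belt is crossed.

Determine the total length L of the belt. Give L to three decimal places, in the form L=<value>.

crossed belt: β = asin((r1+r2)/C) = asin(24/47) = 30.7064°
wrap1 = wrap2 = π + 2β = 241.4127°
tangent length = C·cosβ = 40.4104
L = (r1+r2)·wrap + 2·C·cosβ = 24·4.2134 + 2·40.4104 = 181.9435

L=181.944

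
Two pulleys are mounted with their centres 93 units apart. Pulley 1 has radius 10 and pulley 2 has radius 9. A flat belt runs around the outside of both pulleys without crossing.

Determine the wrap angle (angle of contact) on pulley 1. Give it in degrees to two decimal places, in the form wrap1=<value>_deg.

open belt: β = asin((r2−r1)/C) = asin(-1/93) = -0.6161°
wrap1 = π − 2β = 181.2322°
wrap2 = π + 2β = 178.7678°

wrap1=181.23_deg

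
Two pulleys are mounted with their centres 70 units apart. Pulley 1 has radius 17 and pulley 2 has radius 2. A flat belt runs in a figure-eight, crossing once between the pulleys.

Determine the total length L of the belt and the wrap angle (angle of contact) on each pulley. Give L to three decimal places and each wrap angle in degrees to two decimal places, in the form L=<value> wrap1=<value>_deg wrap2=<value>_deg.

crossed belt: β = asin((r1+r2)/C) = asin(19/70) = 15.7493°
wrap1 = wrap2 = π + 2β = 211.4986°
tangent length = C·cosβ = 67.3721
L = (r1+r2)·wrap + 2·C·cosβ = 19·3.6913 + 2·67.3721 = 204.8798

L=204.880 wrap1=211.50_deg wrap2=211.50_deg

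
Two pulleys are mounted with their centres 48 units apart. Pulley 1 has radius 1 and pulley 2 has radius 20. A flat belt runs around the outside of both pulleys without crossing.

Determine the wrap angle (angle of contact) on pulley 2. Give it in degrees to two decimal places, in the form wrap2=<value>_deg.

wrap2=226.64_deg

open belt: β = asin((r2−r1)/C) = asin(19/48) = 23.3180°
wrap1 = π − 2β = 133.3641°
wrap2 = π + 2β = 226.6359°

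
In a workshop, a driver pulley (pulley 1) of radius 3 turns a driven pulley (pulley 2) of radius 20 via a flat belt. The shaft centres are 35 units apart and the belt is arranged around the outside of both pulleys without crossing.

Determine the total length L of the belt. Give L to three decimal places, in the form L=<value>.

L=150.689

open belt: β = asin((r2−r1)/C) = asin(17/35) = 29.0593°
wrap1 = π − 2β = 121.8814°
wrap2 = π + 2β = 238.1186°
tangent length = C·cosβ = 30.5941
L = r1·wrap1 + r2·wrap2 + 2·C·cosβ = 3·2.1272 + 20·4.1560 + 2·30.5941 = 150.6890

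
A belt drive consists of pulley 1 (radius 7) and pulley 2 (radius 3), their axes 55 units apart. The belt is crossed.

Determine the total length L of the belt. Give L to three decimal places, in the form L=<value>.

crossed belt: β = asin((r1+r2)/C) = asin(10/55) = 10.4757°
wrap1 = wrap2 = π + 2β = 200.9514°
tangent length = C·cosβ = 54.0833
L = (r1+r2)·wrap + 2·C·cosβ = 10·3.5073 + 2·54.0833 = 143.2392

L=143.239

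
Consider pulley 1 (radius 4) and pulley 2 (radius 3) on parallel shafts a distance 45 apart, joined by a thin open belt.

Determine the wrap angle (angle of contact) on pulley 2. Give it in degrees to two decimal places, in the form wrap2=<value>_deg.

open belt: β = asin((r2−r1)/C) = asin(-1/45) = -1.2733°
wrap1 = π − 2β = 182.5467°
wrap2 = π + 2β = 177.4533°

wrap2=177.45_deg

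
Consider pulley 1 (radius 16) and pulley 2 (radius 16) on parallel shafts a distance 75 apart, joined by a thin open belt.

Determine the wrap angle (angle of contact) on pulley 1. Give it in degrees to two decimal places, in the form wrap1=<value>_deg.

open belt: β = asin((r2−r1)/C) = asin(0/75) = 0.0000°
wrap1 = π − 2β = 180.0000°
wrap2 = π + 2β = 180.0000°

wrap1=180.00_deg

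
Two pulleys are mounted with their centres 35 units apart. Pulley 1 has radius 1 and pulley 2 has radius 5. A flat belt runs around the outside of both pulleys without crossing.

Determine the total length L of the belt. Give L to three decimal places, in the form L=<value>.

open belt: β = asin((r2−r1)/C) = asin(4/35) = 6.5624°
wrap1 = π − 2β = 166.8751°
wrap2 = π + 2β = 193.1249°
tangent length = C·cosβ = 34.7707
L = r1·wrap1 + r2·wrap2 + 2·C·cosβ = 1·2.9125 + 5·3.3707 + 2·34.7707 = 89.3072

L=89.307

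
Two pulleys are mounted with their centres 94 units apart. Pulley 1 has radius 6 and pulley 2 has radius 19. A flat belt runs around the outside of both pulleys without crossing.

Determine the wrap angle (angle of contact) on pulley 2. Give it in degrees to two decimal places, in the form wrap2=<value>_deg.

wrap2=195.90_deg

open belt: β = asin((r2−r1)/C) = asin(13/94) = 7.9494°
wrap1 = π − 2β = 164.1013°
wrap2 = π + 2β = 195.8987°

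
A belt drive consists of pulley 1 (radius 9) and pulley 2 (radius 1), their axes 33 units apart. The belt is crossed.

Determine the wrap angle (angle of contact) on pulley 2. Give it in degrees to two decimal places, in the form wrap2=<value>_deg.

wrap2=215.28_deg

crossed belt: β = asin((r1+r2)/C) = asin(10/33) = 17.6397°
wrap1 = wrap2 = π + 2β = 215.2794°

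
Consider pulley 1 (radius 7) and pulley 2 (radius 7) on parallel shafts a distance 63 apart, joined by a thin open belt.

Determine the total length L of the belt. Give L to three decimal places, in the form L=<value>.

open belt: β = asin((r2−r1)/C) = asin(0/63) = 0.0000°
wrap1 = π − 2β = 180.0000°
wrap2 = π + 2β = 180.0000°
tangent length = C·cosβ = 63.0000
L = r1·wrap1 + r2·wrap2 + 2·C·cosβ = 7·3.1416 + 7·3.1416 + 2·63.0000 = 169.9823

L=169.982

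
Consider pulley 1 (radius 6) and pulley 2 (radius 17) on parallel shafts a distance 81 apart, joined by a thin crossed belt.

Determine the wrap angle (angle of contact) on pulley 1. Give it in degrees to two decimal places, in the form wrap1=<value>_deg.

crossed belt: β = asin((r1+r2)/C) = asin(23/81) = 16.4961°
wrap1 = wrap2 = π + 2β = 212.9923°

wrap1=212.99_deg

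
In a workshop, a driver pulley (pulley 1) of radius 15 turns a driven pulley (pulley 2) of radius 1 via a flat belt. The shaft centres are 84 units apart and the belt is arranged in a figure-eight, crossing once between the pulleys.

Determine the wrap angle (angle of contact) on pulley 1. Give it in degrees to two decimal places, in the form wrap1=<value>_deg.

crossed belt: β = asin((r1+r2)/C) = asin(16/84) = 10.9806°
wrap1 = wrap2 = π + 2β = 201.9612°

wrap1=201.96_deg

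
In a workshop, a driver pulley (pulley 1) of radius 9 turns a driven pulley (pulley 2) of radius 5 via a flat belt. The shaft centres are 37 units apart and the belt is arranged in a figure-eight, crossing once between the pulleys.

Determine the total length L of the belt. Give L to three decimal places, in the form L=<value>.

L=123.346

crossed belt: β = asin((r1+r2)/C) = asin(14/37) = 22.2333°
wrap1 = wrap2 = π + 2β = 224.4665°
tangent length = C·cosβ = 34.2491
L = (r1+r2)·wrap + 2·C·cosβ = 14·3.9177 + 2·34.2491 = 123.3457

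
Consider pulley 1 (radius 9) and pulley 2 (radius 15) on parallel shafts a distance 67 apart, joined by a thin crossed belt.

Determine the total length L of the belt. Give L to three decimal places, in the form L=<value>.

L=218.091

crossed belt: β = asin((r1+r2)/C) = asin(24/67) = 20.9902°
wrap1 = wrap2 = π + 2β = 221.9805°
tangent length = C·cosβ = 62.5540
L = (r1+r2)·wrap + 2·C·cosβ = 24·3.8743 + 2·62.5540 = 218.0909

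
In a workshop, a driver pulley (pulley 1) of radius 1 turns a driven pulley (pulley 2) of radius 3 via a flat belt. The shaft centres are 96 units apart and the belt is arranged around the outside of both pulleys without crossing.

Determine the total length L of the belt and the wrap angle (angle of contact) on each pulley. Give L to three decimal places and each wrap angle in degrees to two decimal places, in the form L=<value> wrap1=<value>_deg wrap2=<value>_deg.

L=204.608 wrap1=177.61_deg wrap2=182.39_deg

open belt: β = asin((r2−r1)/C) = asin(2/96) = 1.1937°
wrap1 = π − 2β = 177.6125°
wrap2 = π + 2β = 182.3875°
tangent length = C·cosβ = 95.9792
L = r1·wrap1 + r2·wrap2 + 2·C·cosβ = 1·3.0999 + 3·3.1833 + 2·95.9792 = 204.6080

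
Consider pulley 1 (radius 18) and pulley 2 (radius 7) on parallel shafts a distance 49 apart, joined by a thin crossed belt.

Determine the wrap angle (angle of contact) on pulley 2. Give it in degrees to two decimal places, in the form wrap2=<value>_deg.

wrap2=241.35_deg

crossed belt: β = asin((r1+r2)/C) = asin(25/49) = 30.6774°
wrap1 = wrap2 = π + 2β = 241.3548°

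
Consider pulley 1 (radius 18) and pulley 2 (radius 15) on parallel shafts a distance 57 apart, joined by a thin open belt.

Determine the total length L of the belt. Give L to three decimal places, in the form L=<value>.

L=217.830

open belt: β = asin((r2−r1)/C) = asin(-3/57) = -3.0170°
wrap1 = π − 2β = 186.0339°
wrap2 = π + 2β = 173.9661°
tangent length = C·cosβ = 56.9210
L = r1·wrap1 + r2·wrap2 + 2·C·cosβ = 18·3.2469 + 15·3.0363 + 2·56.9210 = 217.8305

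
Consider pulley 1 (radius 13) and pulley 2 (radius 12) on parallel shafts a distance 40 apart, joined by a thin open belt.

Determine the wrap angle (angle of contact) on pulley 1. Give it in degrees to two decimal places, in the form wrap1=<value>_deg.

wrap1=182.87_deg

open belt: β = asin((r2−r1)/C) = asin(-1/40) = -1.4325°
wrap1 = π − 2β = 182.8651°
wrap2 = π + 2β = 177.1349°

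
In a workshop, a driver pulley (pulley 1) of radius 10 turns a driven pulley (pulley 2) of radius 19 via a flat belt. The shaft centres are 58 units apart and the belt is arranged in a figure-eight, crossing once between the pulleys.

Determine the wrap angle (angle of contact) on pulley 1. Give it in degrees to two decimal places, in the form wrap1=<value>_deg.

wrap1=240.00_deg

crossed belt: β = asin((r1+r2)/C) = asin(29/58) = 30.0000°
wrap1 = wrap2 = π + 2β = 240.0000°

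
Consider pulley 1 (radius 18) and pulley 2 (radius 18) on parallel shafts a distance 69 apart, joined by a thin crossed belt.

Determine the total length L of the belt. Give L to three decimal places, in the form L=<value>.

L=270.346

crossed belt: β = asin((r1+r2)/C) = asin(36/69) = 31.4490°
wrap1 = wrap2 = π + 2β = 242.8980°
tangent length = C·cosβ = 58.8643
L = (r1+r2)·wrap + 2·C·cosβ = 36·4.2394 + 2·58.8643 = 270.3458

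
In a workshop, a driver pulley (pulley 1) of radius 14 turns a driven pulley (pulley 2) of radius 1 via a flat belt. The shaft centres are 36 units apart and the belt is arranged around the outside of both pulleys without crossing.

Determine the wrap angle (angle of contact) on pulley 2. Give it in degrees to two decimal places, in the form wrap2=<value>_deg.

wrap2=137.66_deg

open belt: β = asin((r2−r1)/C) = asin(-13/36) = -21.1684°
wrap1 = π − 2β = 222.3369°
wrap2 = π + 2β = 137.6631°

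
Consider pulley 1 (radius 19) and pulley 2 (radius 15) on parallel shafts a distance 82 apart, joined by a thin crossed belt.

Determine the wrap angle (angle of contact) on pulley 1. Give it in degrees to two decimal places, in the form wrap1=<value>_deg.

wrap1=228.99_deg

crossed belt: β = asin((r1+r2)/C) = asin(34/82) = 24.4963°
wrap1 = wrap2 = π + 2β = 228.9926°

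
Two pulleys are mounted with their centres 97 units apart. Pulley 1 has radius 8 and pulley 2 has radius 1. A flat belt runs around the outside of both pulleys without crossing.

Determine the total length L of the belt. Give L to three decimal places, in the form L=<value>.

open belt: β = asin((r2−r1)/C) = asin(-7/97) = -4.1383°
wrap1 = π − 2β = 188.2767°
wrap2 = π + 2β = 171.7233°
tangent length = C·cosβ = 96.7471
L = r1·wrap1 + r2·wrap2 + 2·C·cosβ = 8·3.2860 + 1·2.9971 + 2·96.7471 = 222.7797

L=222.780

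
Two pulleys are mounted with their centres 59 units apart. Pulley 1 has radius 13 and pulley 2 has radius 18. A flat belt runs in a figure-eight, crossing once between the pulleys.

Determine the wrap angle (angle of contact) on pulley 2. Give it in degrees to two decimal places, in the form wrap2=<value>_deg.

wrap2=243.39_deg

crossed belt: β = asin((r1+r2)/C) = asin(31/59) = 31.6968°
wrap1 = wrap2 = π + 2β = 243.3935°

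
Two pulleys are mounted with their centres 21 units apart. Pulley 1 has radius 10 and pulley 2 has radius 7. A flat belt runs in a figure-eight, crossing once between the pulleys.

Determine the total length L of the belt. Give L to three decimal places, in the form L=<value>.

crossed belt: β = asin((r1+r2)/C) = asin(17/21) = 54.0494°
wrap1 = wrap2 = π + 2β = 288.0989°
tangent length = C·cosβ = 12.3288
L = (r1+r2)·wrap + 2·C·cosβ = 17·5.0283 + 2·12.3288 = 110.1383

L=110.138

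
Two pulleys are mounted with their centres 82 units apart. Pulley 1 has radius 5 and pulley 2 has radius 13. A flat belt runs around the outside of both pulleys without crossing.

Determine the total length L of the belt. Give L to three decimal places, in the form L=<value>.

L=221.330

open belt: β = asin((r2−r1)/C) = asin(8/82) = 5.5987°
wrap1 = π − 2β = 168.8025°
wrap2 = π + 2β = 191.1975°
tangent length = C·cosβ = 81.6088
L = r1·wrap1 + r2·wrap2 + 2·C·cosβ = 5·2.9462 + 13·3.3370 + 2·81.6088 = 221.3298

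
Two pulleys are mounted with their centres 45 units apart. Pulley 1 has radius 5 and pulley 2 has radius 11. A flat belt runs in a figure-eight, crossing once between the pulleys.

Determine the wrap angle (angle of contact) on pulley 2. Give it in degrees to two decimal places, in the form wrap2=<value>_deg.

wrap2=221.65_deg

crossed belt: β = asin((r1+r2)/C) = asin(16/45) = 20.8275°
wrap1 = wrap2 = π + 2β = 221.6550°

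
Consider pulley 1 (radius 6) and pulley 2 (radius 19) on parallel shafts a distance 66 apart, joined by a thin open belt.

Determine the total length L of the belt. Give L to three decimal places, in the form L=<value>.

L=213.109

open belt: β = asin((r2−r1)/C) = asin(13/66) = 11.3598°
wrap1 = π − 2β = 157.2804°
wrap2 = π + 2β = 202.7196°
tangent length = C·cosβ = 64.7070
L = r1·wrap1 + r2·wrap2 + 2·C·cosβ = 6·2.7451 + 19·3.5381 + 2·64.7070 = 213.1088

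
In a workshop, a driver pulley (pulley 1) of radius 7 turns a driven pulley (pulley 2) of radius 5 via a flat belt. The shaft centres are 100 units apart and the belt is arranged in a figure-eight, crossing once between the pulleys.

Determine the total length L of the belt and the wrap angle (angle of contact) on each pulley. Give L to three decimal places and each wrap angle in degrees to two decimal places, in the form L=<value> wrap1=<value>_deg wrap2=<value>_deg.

crossed belt: β = asin((r1+r2)/C) = asin(12/100) = 6.8921°
wrap1 = wrap2 = π + 2β = 193.7842°
tangent length = C·cosβ = 99.2774
L = (r1+r2)·wrap + 2·C·cosβ = 12·3.3822 + 2·99.2774 = 239.1408

L=239.141 wrap1=193.78_deg wrap2=193.78_deg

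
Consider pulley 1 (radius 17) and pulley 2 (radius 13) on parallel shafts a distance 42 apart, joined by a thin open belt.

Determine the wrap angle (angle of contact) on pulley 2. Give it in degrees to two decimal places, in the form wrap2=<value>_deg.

wrap2=169.07_deg

open belt: β = asin((r2−r1)/C) = asin(-4/42) = -5.4650°
wrap1 = π − 2β = 190.9300°
wrap2 = π + 2β = 169.0700°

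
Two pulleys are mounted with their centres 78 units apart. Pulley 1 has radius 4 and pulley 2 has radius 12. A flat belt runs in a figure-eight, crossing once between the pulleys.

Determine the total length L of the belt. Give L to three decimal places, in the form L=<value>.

L=209.559

crossed belt: β = asin((r1+r2)/C) = asin(16/78) = 11.8370°
wrap1 = wrap2 = π + 2β = 203.6740°
tangent length = C·cosβ = 76.3413
L = (r1+r2)·wrap + 2·C·cosβ = 16·3.5548 + 2·76.3413 = 209.5592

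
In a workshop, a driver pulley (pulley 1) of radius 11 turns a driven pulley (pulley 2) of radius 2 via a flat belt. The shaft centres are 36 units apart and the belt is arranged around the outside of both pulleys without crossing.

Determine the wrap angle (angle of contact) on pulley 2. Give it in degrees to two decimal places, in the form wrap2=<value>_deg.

open belt: β = asin((r2−r1)/C) = asin(-9/36) = -14.4775°
wrap1 = π − 2β = 208.9550°
wrap2 = π + 2β = 151.0450°

wrap2=151.04_deg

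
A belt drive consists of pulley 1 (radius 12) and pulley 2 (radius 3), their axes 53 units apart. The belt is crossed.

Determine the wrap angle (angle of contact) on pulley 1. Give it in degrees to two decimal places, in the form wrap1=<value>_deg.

crossed belt: β = asin((r1+r2)/C) = asin(15/53) = 16.4405°
wrap1 = wrap2 = π + 2β = 212.8809°

wrap1=212.88_deg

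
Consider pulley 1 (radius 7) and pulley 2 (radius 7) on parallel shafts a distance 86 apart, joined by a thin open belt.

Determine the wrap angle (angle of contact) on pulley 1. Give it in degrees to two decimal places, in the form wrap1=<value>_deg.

open belt: β = asin((r2−r1)/C) = asin(0/86) = 0.0000°
wrap1 = π − 2β = 180.0000°
wrap2 = π + 2β = 180.0000°

wrap1=180.00_deg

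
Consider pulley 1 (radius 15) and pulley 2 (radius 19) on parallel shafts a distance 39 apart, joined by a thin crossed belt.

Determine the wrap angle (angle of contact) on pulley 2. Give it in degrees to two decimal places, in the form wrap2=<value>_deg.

wrap2=301.34_deg

crossed belt: β = asin((r1+r2)/C) = asin(34/39) = 60.6679°
wrap1 = wrap2 = π + 2β = 301.3358°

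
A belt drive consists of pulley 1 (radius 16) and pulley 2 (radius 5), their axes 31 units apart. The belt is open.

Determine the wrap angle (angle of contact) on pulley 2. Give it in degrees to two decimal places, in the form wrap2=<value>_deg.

open belt: β = asin((r2−r1)/C) = asin(-11/31) = -20.7836°
wrap1 = π − 2β = 221.5671°
wrap2 = π + 2β = 138.4329°

wrap2=138.43_deg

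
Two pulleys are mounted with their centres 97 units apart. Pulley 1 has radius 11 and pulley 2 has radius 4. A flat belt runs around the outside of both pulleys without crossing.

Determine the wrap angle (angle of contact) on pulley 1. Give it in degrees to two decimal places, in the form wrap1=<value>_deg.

wrap1=188.28_deg

open belt: β = asin((r2−r1)/C) = asin(-7/97) = -4.1383°
wrap1 = π − 2β = 188.2767°
wrap2 = π + 2β = 171.7233°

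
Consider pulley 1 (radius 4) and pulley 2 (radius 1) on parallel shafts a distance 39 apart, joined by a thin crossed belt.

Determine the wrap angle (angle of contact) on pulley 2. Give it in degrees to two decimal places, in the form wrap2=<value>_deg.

crossed belt: β = asin((r1+r2)/C) = asin(5/39) = 7.3659°
wrap1 = wrap2 = π + 2β = 194.7318°

wrap2=194.73_deg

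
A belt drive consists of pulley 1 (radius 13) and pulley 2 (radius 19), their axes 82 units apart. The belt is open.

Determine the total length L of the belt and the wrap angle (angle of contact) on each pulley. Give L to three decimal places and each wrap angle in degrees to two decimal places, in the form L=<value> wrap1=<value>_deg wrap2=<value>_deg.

open belt: β = asin((r2−r1)/C) = asin(6/82) = 4.1961°
wrap1 = π − 2β = 171.6078°
wrap2 = π + 2β = 188.3922°
tangent length = C·cosβ = 81.7802
L = r1·wrap1 + r2·wrap2 + 2·C·cosβ = 13·2.9951 + 19·3.2881 + 2·81.7802 = 264.9702

L=264.970 wrap1=171.61_deg wrap2=188.39_deg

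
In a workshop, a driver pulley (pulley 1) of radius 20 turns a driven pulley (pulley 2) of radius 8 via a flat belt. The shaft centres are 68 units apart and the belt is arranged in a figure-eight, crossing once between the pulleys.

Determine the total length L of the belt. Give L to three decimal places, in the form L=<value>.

crossed belt: β = asin((r1+r2)/C) = asin(28/68) = 24.3157°
wrap1 = wrap2 = π + 2β = 228.6315°
tangent length = C·cosβ = 61.9677
L = (r1+r2)·wrap + 2·C·cosβ = 28·3.9904 + 2·61.9677 = 235.6659

L=235.666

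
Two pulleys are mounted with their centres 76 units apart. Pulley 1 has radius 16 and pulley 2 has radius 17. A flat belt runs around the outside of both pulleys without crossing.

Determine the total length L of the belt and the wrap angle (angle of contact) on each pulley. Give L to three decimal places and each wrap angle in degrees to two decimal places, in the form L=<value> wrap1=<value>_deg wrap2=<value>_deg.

open belt: β = asin((r2−r1)/C) = asin(1/76) = 0.7539°
wrap1 = π − 2β = 178.4922°
wrap2 = π + 2β = 181.5078°
tangent length = C·cosβ = 75.9934
L = r1·wrap1 + r2·wrap2 + 2·C·cosβ = 16·3.1153 + 17·3.1679 + 2·75.9934 = 255.6857

L=255.686 wrap1=178.49_deg wrap2=181.51_deg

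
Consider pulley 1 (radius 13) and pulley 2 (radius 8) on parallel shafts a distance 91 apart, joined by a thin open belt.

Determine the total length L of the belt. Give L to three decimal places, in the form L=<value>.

L=248.248

open belt: β = asin((r2−r1)/C) = asin(-5/91) = -3.1497°
wrap1 = π − 2β = 186.2994°
wrap2 = π + 2β = 173.7006°
tangent length = C·cosβ = 90.8625
L = r1·wrap1 + r2·wrap2 + 2·C·cosβ = 13·3.2515 + 8·3.0316 + 2·90.8625 = 248.2482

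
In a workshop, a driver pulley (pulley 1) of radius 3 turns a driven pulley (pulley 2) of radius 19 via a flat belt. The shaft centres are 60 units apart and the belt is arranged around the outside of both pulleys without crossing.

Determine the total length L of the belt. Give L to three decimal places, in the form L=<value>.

L=193.408

open belt: β = asin((r2−r1)/C) = asin(16/60) = 15.4660°
wrap1 = π − 2β = 149.0680°
wrap2 = π + 2β = 210.9320°
tangent length = C·cosβ = 57.8273
L = r1·wrap1 + r2·wrap2 + 2·C·cosβ = 3·2.6017 + 19·3.6815 + 2·57.8273 = 193.4075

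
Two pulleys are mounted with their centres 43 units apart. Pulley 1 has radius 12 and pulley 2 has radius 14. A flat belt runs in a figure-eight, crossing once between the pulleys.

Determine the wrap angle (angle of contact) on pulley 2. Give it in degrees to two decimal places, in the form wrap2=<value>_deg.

wrap2=254.41_deg

crossed belt: β = asin((r1+r2)/C) = asin(26/43) = 37.2037°
wrap1 = wrap2 = π + 2β = 254.4075°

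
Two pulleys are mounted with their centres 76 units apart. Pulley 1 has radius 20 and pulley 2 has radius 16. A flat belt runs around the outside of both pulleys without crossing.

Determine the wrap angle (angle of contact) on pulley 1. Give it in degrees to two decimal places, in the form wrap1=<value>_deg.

wrap1=186.03_deg

open belt: β = asin((r2−r1)/C) = asin(-4/76) = -3.0170°
wrap1 = π − 2β = 186.0339°
wrap2 = π + 2β = 173.9661°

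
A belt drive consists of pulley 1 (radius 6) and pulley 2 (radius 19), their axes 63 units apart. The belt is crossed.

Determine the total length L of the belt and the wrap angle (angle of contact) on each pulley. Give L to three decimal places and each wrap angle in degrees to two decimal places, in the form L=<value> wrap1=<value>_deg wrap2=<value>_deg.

crossed belt: β = asin((r1+r2)/C) = asin(25/63) = 23.3799°
wrap1 = wrap2 = π + 2β = 226.7597°
tangent length = C·cosβ = 57.8273
L = (r1+r2)·wrap + 2·C·cosβ = 25·3.9577 + 2·57.8273 = 214.5973

L=214.597 wrap1=226.76_deg wrap2=226.76_deg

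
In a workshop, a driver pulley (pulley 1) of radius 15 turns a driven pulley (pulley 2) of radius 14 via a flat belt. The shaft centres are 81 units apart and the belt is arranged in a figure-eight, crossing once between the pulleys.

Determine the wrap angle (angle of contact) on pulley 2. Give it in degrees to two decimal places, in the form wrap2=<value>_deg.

crossed belt: β = asin((r1+r2)/C) = asin(29/81) = 20.9789°
wrap1 = wrap2 = π + 2β = 221.9579°

wrap2=221.96_deg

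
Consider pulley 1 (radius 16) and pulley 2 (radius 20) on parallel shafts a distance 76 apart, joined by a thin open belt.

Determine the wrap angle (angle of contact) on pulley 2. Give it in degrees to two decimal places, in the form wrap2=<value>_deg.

wrap2=186.03_deg

open belt: β = asin((r2−r1)/C) = asin(4/76) = 3.0170°
wrap1 = π − 2β = 173.9661°
wrap2 = π + 2β = 186.0339°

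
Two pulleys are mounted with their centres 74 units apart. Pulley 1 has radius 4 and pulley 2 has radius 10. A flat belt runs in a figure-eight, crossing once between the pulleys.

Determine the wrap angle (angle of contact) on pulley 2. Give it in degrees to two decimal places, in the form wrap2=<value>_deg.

crossed belt: β = asin((r1+r2)/C) = asin(14/74) = 10.9055°
wrap1 = wrap2 = π + 2β = 201.8109°

wrap2=201.81_deg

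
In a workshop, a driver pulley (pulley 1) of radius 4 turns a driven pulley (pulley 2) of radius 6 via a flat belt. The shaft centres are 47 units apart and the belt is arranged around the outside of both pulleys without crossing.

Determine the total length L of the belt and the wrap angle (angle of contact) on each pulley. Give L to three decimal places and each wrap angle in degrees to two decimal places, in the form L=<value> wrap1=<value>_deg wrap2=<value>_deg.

open belt: β = asin((r2−r1)/C) = asin(2/47) = 2.4389°
wrap1 = π − 2β = 175.1223°
wrap2 = π + 2β = 184.8777°
tangent length = C·cosβ = 46.9574
L = r1·wrap1 + r2·wrap2 + 2·C·cosβ = 4·3.0565 + 6·3.2267 + 2·46.9574 = 125.5010

L=125.501 wrap1=175.12_deg wrap2=184.88_deg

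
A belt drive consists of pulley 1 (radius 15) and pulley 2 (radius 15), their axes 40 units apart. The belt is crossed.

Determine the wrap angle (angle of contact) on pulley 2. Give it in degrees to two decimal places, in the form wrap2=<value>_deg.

wrap2=277.18_deg

crossed belt: β = asin((r1+r2)/C) = asin(30/40) = 48.5904°
wrap1 = wrap2 = π + 2β = 277.1808°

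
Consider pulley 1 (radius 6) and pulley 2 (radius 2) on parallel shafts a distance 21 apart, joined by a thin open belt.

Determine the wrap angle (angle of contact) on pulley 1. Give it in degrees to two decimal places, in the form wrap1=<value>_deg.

wrap1=201.96_deg

open belt: β = asin((r2−r1)/C) = asin(-4/21) = -10.9806°
wrap1 = π − 2β = 201.9612°
wrap2 = π + 2β = 158.0388°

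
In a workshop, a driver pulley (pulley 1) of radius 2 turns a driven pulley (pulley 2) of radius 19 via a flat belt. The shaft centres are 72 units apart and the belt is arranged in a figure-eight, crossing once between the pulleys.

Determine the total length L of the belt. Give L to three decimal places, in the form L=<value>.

crossed belt: β = asin((r1+r2)/C) = asin(21/72) = 16.9578°
wrap1 = wrap2 = π + 2β = 213.9155°
tangent length = C·cosβ = 68.8694
L = (r1+r2)·wrap + 2·C·cosβ = 21·3.7335 + 2·68.8694 = 216.1430

L=216.143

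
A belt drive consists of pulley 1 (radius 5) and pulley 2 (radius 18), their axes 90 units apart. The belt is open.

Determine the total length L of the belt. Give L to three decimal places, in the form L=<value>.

open belt: β = asin((r2−r1)/C) = asin(13/90) = 8.3051°
wrap1 = π − 2β = 163.3898°
wrap2 = π + 2β = 196.6102°
tangent length = C·cosβ = 89.0562
L = r1·wrap1 + r2·wrap2 + 2·C·cosβ = 5·2.8517 + 18·3.4315 + 2·89.0562 = 254.1377

L=254.138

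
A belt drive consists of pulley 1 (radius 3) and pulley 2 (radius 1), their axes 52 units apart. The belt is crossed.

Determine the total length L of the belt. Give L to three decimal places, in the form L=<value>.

crossed belt: β = asin((r1+r2)/C) = asin(4/52) = 4.4117°
wrap1 = wrap2 = π + 2β = 188.8235°
tangent length = C·cosβ = 51.8459
L = (r1+r2)·wrap + 2·C·cosβ = 4·3.2956 + 2·51.8459 = 116.8742

L=116.874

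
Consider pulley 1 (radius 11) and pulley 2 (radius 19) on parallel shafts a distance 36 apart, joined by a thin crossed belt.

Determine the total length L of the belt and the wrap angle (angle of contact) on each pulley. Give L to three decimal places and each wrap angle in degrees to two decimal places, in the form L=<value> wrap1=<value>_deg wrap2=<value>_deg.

L=193.154 wrap1=292.89_deg wrap2=292.89_deg

crossed belt: β = asin((r1+r2)/C) = asin(30/36) = 56.4427°
wrap1 = wrap2 = π + 2β = 292.8854°
tangent length = C·cosβ = 19.8997
L = (r1+r2)·wrap + 2·C·cosβ = 30·5.1118 + 2·19.8997 = 193.1539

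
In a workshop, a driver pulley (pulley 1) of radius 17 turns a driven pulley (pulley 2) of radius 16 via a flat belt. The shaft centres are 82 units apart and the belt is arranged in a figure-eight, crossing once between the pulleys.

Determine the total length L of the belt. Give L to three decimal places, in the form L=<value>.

L=281.142

crossed belt: β = asin((r1+r2)/C) = asin(33/82) = 23.7307°
wrap1 = wrap2 = π + 2β = 227.4615°
tangent length = C·cosβ = 75.0666
L = (r1+r2)·wrap + 2·C·cosβ = 33·3.9700 + 2·75.0666 = 281.1417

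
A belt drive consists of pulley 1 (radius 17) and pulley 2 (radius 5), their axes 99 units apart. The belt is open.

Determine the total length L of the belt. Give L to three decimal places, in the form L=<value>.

L=268.571

open belt: β = asin((r2−r1)/C) = asin(-12/99) = -6.9621°
wrap1 = π − 2β = 193.9241°
wrap2 = π + 2β = 166.0759°
tangent length = C·cosβ = 98.2700
L = r1·wrap1 + r2·wrap2 + 2·C·cosβ = 17·3.3846 + 5·2.8986 + 2·98.2700 = 268.5714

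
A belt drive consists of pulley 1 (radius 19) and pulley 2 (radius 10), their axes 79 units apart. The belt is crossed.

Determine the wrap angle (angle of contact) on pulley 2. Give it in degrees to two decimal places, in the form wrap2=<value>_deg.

wrap2=223.07_deg

crossed belt: β = asin((r1+r2)/C) = asin(29/79) = 21.5362°
wrap1 = wrap2 = π + 2β = 223.0724°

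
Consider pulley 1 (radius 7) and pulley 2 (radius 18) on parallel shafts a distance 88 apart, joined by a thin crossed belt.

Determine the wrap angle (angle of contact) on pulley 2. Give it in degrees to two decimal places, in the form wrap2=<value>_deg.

crossed belt: β = asin((r1+r2)/C) = asin(25/88) = 16.5045°
wrap1 = wrap2 = π + 2β = 213.0090°

wrap2=213.01_deg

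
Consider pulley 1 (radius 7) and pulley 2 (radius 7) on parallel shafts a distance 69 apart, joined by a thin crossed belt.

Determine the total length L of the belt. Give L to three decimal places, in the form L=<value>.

crossed belt: β = asin((r1+r2)/C) = asin(14/69) = 11.7065°
wrap1 = wrap2 = π + 2β = 203.4130°
tangent length = C·cosβ = 67.5648
L = (r1+r2)·wrap + 2·C·cosβ = 14·3.5502 + 2·67.5648 = 184.8327

L=184.833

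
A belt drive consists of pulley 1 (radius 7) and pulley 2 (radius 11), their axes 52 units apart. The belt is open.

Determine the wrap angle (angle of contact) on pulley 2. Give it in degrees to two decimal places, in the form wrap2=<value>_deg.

wrap2=188.82_deg

open belt: β = asin((r2−r1)/C) = asin(4/52) = 4.4117°
wrap1 = π − 2β = 171.1765°
wrap2 = π + 2β = 188.8235°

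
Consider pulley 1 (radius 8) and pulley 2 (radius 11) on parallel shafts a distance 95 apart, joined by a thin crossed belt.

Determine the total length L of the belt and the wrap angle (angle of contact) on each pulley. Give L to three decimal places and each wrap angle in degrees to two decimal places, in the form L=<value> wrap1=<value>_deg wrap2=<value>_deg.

L=253.503 wrap1=203.07_deg wrap2=203.07_deg

crossed belt: β = asin((r1+r2)/C) = asin(19/95) = 11.5370°
wrap1 = wrap2 = π + 2β = 203.0739°
tangent length = C·cosβ = 93.0806
L = (r1+r2)·wrap + 2·C·cosβ = 19·3.5443 + 2·93.0806 = 253.5031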